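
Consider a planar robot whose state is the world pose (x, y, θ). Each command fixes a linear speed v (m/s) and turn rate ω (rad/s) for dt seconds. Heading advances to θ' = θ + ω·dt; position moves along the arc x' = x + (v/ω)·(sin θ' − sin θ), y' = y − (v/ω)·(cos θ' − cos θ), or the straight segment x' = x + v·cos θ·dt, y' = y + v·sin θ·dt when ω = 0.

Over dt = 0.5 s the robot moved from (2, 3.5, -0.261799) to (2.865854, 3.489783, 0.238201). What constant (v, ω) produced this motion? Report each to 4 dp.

v = 1.7500, ω = 1.0000

Δθ = 0.238201 − -0.261799 = 0.500000
ω = Δθ/dt = 0.500000/0.5 = 1.0000
R = Δx/(sin θ' − sin θ) = 1.7500
v = R·ω = 1.7500·1.0000 = 1.7500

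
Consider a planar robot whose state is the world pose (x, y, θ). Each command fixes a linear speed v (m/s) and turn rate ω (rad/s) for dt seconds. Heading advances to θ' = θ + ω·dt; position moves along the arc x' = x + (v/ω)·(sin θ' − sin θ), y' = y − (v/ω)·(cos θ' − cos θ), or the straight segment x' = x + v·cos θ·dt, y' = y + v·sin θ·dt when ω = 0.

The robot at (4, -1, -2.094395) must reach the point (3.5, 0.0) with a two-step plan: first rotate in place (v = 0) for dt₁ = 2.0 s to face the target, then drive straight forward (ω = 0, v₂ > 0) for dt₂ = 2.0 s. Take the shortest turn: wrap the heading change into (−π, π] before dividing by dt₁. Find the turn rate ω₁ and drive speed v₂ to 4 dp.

ω₁ = -1.0772, v₂ = 0.5590

heading to target = atan2(0−-1, 3.5−4) = 2.0344
Δθ = wrap(2.0344 − -2.0944) = -2.1543; ω₁ = Δθ/dt₁ = -1.0772
distance = √((3.5−4)² + (0−-1)²) = 1.1180; v₂ = distance/dt₂ = 0.5590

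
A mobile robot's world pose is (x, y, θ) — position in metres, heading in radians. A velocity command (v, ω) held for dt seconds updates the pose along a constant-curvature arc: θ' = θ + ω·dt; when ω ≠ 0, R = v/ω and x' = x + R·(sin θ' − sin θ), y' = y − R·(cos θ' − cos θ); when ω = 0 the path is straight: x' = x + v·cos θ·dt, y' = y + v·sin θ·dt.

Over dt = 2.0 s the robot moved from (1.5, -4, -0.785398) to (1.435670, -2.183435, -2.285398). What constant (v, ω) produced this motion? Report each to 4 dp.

v = -1.0000, ω = -0.7500

Δθ = -2.285398 − -0.785398 = -1.500000
ω = Δθ/dt = -1.500000/2.0 = -0.7500
R = −Δy/(cos θ' − cos θ) = 1.3333
v = R·ω = 1.3333·-0.7500 = -1.0000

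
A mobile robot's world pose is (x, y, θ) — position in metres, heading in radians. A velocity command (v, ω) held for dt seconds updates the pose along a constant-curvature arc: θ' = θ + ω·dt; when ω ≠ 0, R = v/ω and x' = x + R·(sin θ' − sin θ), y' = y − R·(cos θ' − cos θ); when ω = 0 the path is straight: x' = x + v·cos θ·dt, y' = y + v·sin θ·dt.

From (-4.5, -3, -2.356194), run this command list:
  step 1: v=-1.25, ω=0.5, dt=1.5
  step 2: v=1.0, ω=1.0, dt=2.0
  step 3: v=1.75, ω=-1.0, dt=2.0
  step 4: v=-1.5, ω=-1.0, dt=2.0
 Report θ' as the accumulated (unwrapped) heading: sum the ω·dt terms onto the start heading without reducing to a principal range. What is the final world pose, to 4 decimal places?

step 1: θ'=-1.6062 (R=-2.5000) → pose (-3.7693, -1.3207, -1.6062)
step 2: θ'=0.3938 (R=1.0000) → pose (-2.3863, -2.2796, 0.3938)
step 3: θ'=-1.6062 (R=-1.7500) → pose (0.0341, -3.9575, -1.6062)
step 4: θ'=-3.6062 (R=1.5000) → pose (2.2053, -2.6696, -3.6062)

(2.2053, -2.6696, -3.6062)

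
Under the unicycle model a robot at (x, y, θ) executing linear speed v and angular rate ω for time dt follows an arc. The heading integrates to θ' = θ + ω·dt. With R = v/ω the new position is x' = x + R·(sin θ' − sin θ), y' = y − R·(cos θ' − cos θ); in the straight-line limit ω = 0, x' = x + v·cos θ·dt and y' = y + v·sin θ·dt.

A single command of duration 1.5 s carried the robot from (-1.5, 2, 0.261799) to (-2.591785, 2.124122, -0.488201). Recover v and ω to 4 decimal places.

Δθ = -0.488201 − 0.261799 = -0.750000
ω = Δθ/dt = -0.750000/1.5 = -0.5000
R = Δx/(sin θ' − sin θ) = 1.5000
v = R·ω = 1.5000·-0.5000 = -0.7500

v = -0.7500, ω = -0.5000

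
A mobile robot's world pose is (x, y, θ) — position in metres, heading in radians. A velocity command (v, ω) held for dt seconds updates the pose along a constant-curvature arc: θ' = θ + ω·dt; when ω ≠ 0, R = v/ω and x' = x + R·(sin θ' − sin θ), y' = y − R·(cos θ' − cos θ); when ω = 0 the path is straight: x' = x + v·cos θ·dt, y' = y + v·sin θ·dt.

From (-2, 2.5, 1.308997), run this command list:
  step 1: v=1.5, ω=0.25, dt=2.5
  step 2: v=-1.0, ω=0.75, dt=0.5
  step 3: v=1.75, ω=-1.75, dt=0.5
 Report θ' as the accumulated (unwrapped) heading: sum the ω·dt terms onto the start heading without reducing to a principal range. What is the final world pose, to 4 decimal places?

step 1: θ'=1.9340 (R=6.0000) → pose (-2.1870, 6.1845, 1.9340)
step 2: θ'=2.3090 (R=-1.3333) → pose (-1.9269, 5.7609, 2.3090)
step 3: θ'=1.4340 (R=-1.0000) → pose (-2.1778, 6.5703, 1.4340)

(-2.1778, 6.5703, 1.4340)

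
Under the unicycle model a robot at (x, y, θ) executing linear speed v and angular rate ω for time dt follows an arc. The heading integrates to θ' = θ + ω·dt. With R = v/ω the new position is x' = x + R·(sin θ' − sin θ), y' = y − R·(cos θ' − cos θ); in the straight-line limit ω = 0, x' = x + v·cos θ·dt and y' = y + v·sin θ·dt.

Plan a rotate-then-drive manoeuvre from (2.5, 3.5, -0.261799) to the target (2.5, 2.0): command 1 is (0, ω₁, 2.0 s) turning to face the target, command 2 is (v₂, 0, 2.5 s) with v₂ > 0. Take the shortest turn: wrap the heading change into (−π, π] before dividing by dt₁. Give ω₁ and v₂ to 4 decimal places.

ω₁ = -0.6545, v₂ = 0.6000

heading to target = atan2(2−3.5, 2.5−2.5) = -1.5708
Δθ = wrap(-1.5708 − -0.2618) = -1.3090; ω₁ = Δθ/dt₁ = -0.6545
distance = √((2.5−2.5)² + (2−3.5)²) = 1.5000; v₂ = distance/dt₂ = 0.6000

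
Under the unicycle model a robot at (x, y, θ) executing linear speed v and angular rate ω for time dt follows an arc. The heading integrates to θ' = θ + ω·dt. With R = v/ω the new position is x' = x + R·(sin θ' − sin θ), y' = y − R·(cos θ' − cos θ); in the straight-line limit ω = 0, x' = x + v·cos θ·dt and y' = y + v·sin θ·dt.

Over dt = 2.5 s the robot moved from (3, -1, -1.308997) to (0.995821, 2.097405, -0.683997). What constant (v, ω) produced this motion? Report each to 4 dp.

Δθ = -0.683997 − -1.308997 = 0.625000
ω = Δθ/dt = 0.625000/2.5 = 0.2500
R = −Δy/(cos θ' − cos θ) = -6.0000
v = R·ω = -6.0000·0.2500 = -1.5000

v = -1.5000, ω = 0.2500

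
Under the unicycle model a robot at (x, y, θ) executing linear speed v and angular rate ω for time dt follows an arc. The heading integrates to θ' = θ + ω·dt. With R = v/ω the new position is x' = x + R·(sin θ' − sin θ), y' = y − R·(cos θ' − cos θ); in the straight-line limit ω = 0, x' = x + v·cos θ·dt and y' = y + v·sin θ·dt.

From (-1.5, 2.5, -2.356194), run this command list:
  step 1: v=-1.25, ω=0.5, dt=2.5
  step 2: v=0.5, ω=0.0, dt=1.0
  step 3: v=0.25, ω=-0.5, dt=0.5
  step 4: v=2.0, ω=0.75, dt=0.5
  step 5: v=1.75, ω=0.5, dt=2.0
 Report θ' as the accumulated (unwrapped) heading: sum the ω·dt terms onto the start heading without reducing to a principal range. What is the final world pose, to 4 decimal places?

(2.5967, 2.3552, 0.0188)

step 1: θ'=-1.1062 (R=-2.5000) → pose (-1.0328, 5.3879, -1.1062)
step 2: θ'=-1.1062 (straight) → pose (-0.8087, 4.9409, -1.1062)
step 3: θ'=-1.3562 (R=-0.5000) → pose (-0.7672, 4.8234, -1.3562)
step 4: θ'=-0.9812 (R=2.6667) → pose (-0.3781, 3.9085, -0.9812)
step 5: θ'=0.0188 (R=3.5000) → pose (2.5967, 2.3552, 0.0188)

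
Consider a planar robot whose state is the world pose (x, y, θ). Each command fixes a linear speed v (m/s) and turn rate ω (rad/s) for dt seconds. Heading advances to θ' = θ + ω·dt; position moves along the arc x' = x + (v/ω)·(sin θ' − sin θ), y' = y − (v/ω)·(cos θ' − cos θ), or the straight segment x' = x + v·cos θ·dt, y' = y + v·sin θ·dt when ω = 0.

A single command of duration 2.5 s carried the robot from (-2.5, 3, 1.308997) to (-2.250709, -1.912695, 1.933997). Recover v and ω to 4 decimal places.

Δθ = 1.933997 − 1.308997 = 0.625000
ω = Δθ/dt = 0.625000/2.5 = 0.2500
R = −Δy/(cos θ' − cos θ) = -8.0000
v = R·ω = -8.0000·0.2500 = -2.0000

v = -2.0000, ω = 0.2500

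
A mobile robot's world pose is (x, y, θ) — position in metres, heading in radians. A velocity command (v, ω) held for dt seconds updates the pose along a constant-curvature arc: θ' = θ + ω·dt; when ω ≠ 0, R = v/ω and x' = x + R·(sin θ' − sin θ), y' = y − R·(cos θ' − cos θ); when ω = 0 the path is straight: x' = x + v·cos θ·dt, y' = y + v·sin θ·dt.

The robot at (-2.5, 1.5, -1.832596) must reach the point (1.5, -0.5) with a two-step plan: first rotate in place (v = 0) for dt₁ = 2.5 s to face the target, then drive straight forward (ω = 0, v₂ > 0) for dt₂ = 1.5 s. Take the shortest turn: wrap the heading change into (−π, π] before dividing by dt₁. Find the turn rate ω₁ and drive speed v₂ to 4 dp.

ω₁ = 0.5476, v₂ = 2.9814

heading to target = atan2(-0.5−1.5, 1.5−-2.5) = -0.4636
Δθ = wrap(-0.4636 − -1.8326) = 1.3689; ω₁ = Δθ/dt₁ = 0.5476
distance = √((1.5−-2.5)² + (-0.5−1.5)²) = 4.4721; v₂ = distance/dt₂ = 2.9814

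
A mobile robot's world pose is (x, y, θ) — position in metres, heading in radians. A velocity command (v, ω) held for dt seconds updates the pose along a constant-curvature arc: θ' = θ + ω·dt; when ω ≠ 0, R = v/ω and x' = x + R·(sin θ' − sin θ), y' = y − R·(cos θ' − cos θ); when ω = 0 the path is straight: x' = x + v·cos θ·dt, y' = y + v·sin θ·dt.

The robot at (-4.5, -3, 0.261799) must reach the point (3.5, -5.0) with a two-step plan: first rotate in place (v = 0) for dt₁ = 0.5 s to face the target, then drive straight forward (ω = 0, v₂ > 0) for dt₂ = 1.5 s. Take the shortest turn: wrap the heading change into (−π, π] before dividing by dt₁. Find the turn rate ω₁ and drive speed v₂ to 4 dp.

ω₁ = -1.0136, v₂ = 5.4975

heading to target = atan2(-5−-3, 3.5−-4.5) = -0.2450
Δθ = wrap(-0.2450 − 0.2618) = -0.5068; ω₁ = Δθ/dt₁ = -1.0136
distance = √((3.5−-4.5)² + (-5−-3)²) = 8.2462; v₂ = distance/dt₂ = 5.4975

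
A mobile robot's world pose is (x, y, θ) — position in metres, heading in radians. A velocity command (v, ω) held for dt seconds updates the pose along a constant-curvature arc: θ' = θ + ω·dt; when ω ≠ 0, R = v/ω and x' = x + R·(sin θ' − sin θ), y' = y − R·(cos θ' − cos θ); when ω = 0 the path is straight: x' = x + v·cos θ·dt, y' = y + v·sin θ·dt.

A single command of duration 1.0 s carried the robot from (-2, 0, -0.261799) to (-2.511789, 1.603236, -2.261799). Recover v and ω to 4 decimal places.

Δθ = -2.261799 − -0.261799 = -2.000000
ω = Δθ/dt = -2.000000/1.0 = -2.0000
R = −Δy/(cos θ' − cos θ) = 1.0000
v = R·ω = 1.0000·-2.0000 = -2.0000

v = -2.0000, ω = -2.0000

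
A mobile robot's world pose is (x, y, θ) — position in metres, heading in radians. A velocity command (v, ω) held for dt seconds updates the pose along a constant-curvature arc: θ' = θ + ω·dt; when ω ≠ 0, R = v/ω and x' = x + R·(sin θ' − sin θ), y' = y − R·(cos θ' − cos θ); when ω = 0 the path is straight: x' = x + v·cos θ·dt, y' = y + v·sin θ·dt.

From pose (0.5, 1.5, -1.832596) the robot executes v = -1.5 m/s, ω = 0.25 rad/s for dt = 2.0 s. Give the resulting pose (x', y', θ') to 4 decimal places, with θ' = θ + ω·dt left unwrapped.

(0.5350, 4.4686, -1.3326)

θ' = -1.8326 + 0.25·2.0 = -1.3326
R = v/ω = -1.5/0.25 = -6.0000
x' = 0.5 + -6.0000·(sin -1.3326 − sin -1.8326) = 0.5350
y' = 1.5 − -6.0000·(cos -1.3326 − cos -1.8326) = 4.4686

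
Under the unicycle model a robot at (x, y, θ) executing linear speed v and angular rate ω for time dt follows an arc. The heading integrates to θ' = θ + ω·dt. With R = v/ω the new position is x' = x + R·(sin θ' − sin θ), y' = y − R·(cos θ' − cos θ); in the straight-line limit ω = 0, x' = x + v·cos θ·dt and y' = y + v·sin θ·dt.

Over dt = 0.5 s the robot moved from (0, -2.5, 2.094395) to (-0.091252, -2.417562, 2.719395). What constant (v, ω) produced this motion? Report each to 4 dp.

Δθ = 2.719395 − 2.094395 = 0.625000
ω = Δθ/dt = 0.625000/0.5 = 1.2500
R = Δx/(sin θ' − sin θ) = 0.2000
v = R·ω = 0.2000·1.2500 = 0.2500

v = 0.2500, ω = 1.2500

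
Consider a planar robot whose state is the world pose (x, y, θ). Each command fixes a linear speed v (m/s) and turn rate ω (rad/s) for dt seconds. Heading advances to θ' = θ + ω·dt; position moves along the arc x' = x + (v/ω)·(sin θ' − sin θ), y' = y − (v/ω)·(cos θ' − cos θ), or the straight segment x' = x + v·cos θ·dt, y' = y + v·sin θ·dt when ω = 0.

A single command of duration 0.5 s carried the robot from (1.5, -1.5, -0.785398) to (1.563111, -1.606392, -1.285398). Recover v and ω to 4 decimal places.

Δθ = -1.285398 − -0.785398 = -0.500000
ω = Δθ/dt = -0.500000/0.5 = -1.0000
R = −Δy/(cos θ' − cos θ) = -0.2500
v = R·ω = -0.2500·-1.0000 = 0.2500

v = 0.2500, ω = -1.0000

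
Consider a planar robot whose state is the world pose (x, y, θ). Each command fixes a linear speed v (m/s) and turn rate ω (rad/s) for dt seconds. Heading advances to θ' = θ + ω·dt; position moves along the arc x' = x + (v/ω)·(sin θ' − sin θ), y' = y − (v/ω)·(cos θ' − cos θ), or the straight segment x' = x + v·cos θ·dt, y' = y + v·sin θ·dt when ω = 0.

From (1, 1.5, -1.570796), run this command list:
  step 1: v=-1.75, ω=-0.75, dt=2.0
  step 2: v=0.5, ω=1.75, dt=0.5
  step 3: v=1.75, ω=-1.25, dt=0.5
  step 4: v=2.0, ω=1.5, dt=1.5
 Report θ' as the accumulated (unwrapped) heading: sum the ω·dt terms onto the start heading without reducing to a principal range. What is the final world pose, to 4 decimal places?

step 1: θ'=-3.0708 (R=2.3333) → pose (3.1683, 3.8275, -3.0708)
step 2: θ'=-2.1958 (R=0.2857) → pose (2.9568, 3.7097, -2.1958)
step 3: θ'=-2.8208 (R=-1.4000) → pose (2.2629, 3.2002, -2.8208)
step 4: θ'=-0.5708 (R=1.3333) → pose (1.9629, 0.8129, -0.5708)

(1.9629, 0.8129, -0.5708)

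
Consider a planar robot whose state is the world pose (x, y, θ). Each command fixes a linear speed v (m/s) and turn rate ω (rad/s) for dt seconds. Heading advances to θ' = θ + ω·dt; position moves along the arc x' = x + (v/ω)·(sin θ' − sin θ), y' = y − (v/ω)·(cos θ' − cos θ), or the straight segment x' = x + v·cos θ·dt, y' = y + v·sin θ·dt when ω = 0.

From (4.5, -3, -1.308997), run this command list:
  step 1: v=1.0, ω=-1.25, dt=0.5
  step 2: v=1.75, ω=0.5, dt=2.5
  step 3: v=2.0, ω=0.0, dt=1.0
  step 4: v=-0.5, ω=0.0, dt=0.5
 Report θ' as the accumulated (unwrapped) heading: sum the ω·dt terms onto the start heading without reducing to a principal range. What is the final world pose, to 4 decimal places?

(6.8915, -8.5532, -0.6840)

step 1: θ'=-1.9340 (R=-0.8000) → pose (4.4751, -3.4913, -1.9340)
step 2: θ'=-0.6840 (R=3.5000) → pose (5.5351, -7.4474, -0.6840)
step 3: θ'=-0.6840 (straight) → pose (7.0852, -8.7112, -0.6840)
step 4: θ'=-0.6840 (straight) → pose (6.8915, -8.5532, -0.6840)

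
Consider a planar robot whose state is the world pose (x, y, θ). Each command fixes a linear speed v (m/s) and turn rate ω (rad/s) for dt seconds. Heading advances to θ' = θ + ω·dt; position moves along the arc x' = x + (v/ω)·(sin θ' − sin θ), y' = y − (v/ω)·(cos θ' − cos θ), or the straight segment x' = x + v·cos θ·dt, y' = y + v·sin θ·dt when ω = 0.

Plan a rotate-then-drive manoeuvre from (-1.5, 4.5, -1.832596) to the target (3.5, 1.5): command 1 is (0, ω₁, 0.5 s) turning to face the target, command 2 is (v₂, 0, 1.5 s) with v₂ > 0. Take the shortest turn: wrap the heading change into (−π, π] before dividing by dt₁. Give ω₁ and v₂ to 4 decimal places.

ω₁ = 2.5844, v₂ = 3.8873

heading to target = atan2(1.5−4.5, 3.5−-1.5) = -0.5404
Δθ = wrap(-0.5404 − -1.8326) = 1.2922; ω₁ = Δθ/dt₁ = 2.5844
distance = √((3.5−-1.5)² + (1.5−4.5)²) = 5.8310; v₂ = distance/dt₂ = 3.8873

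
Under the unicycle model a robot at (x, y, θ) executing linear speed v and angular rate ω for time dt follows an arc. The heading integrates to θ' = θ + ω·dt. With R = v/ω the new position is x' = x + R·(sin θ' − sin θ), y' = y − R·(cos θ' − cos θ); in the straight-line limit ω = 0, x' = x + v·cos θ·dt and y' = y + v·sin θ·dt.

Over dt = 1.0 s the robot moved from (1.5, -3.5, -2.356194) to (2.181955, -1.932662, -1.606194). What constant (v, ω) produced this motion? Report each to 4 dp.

Δθ = -1.606194 − -2.356194 = 0.750000
ω = Δθ/dt = 0.750000/1.0 = 0.7500
R = −Δy/(cos θ' − cos θ) = -2.3333
v = R·ω = -2.3333·0.7500 = -1.7500

v = -1.7500, ω = 0.7500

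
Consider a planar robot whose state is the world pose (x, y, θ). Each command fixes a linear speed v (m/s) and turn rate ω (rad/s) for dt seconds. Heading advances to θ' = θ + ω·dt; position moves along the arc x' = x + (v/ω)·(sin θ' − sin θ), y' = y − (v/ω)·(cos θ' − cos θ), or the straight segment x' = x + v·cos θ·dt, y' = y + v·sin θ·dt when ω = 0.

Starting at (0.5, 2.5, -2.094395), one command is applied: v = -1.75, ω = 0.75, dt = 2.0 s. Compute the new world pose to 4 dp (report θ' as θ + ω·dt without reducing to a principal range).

θ' = -2.0944 + 0.75·2.0 = -0.5944
R = v/ω = -1.75/0.75 = -2.3333
x' = 0.5 + -2.3333·(sin -0.5944 − sin -2.0944) = -0.2140
y' = 2.5 − -2.3333·(cos -0.5944 − cos -2.0944) = 5.5998

(-0.2140, 5.5998, -0.5944)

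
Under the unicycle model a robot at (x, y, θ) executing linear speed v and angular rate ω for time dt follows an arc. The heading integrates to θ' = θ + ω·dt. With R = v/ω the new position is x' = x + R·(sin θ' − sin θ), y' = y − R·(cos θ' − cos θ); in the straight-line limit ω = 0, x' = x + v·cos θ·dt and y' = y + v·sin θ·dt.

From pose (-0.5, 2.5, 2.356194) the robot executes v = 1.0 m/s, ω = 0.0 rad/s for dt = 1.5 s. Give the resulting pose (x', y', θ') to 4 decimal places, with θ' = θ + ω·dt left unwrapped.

θ' = 2.3562 + 0.0·1.5 = 2.3562
ω = 0 → straight: x' = -0.5 + 1.0·cos(2.3562)·1.5 = -1.5607
y' = 2.5 + 1.0·sin(2.3562)·1.5 = 3.5607

(-1.5607, 3.5607, 2.3562)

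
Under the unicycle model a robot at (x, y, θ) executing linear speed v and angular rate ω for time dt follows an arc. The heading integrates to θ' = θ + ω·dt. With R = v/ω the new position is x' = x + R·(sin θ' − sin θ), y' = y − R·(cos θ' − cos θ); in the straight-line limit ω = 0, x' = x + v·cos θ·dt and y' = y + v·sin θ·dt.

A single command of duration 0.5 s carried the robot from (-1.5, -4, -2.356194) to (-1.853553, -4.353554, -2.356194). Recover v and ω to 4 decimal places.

v = 1.0000, ω = 0.0000

Δθ = -2.356194 − -2.356194 = 0.000000
ω = Δθ/dt = 0.000000/0.5 = 0.0000
ω = 0 → v = (Δx·cos θ + Δy·sin θ)/dt = 1.0000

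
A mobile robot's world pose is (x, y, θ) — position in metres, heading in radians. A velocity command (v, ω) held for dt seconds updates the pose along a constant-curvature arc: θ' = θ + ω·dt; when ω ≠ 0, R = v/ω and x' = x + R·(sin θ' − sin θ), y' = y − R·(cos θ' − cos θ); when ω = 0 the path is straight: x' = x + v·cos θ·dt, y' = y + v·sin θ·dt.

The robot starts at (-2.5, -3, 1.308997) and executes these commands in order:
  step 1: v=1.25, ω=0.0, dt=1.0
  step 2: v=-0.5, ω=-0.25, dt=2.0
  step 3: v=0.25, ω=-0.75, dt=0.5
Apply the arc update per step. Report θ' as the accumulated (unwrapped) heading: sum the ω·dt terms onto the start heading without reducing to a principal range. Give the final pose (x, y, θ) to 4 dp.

step 1: θ'=1.3090 (straight) → pose (-2.1765, -1.7926, 1.3090)
step 2: θ'=0.8090 (R=2.0000) → pose (-2.6611, -2.6554, 0.8090)
step 3: θ'=0.4340 (R=-0.3333) → pose (-2.5601, -2.5830, 0.4340)

(-2.5601, -2.5830, 0.4340)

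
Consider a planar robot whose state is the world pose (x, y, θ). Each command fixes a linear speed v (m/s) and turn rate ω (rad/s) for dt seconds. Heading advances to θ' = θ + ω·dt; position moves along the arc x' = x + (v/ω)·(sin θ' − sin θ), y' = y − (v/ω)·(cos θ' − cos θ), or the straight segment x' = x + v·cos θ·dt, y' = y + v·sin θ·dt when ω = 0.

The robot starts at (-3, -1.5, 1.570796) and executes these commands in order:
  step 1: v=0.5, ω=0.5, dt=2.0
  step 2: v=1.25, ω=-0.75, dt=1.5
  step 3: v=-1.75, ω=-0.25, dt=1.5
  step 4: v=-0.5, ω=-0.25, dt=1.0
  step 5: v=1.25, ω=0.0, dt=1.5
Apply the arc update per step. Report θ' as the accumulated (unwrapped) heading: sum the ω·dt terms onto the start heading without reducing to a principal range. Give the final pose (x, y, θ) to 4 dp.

step 1: θ'=2.5708 (R=1.0000) → pose (-3.4597, -0.6585, 2.5708)
step 2: θ'=1.4458 (R=-1.6667) → pose (-4.2129, 0.9517, 1.4458)
step 3: θ'=1.0708 (R=7.0000) → pose (-5.0152, -1.5315, 1.0708)
step 4: θ'=0.8208 (R=2.0000) → pose (-5.3069, -1.9360, 0.8208)
step 5: θ'=0.8208 (straight) → pose (-4.0289, -0.5641, 0.8208)

(-4.0289, -0.5641, 0.8208)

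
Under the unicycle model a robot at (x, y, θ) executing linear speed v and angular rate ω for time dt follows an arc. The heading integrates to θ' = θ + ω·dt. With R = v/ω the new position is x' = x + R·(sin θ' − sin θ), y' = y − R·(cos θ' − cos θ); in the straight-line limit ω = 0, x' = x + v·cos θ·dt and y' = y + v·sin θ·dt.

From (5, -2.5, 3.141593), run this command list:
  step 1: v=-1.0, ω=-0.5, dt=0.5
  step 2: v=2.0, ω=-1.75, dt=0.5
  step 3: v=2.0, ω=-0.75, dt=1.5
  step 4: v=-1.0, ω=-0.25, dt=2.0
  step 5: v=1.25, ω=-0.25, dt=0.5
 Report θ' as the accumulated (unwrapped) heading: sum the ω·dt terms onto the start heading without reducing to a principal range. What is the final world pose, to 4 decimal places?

step 1: θ'=2.8916 (R=2.0000) → pose (5.4948, -2.5622, 2.8916)
step 2: θ'=2.0166 (R=-1.1429) → pose (4.7464, -1.9476, 2.0166)
step 3: θ'=0.8916 (R=-2.6667) → pose (5.0776, 0.8773, 0.8916)
step 4: θ'=0.3916 (R=4.0000) → pose (3.4919, -0.3072, 0.3916)
step 5: θ'=0.2666 (R=-5.0000) → pose (4.0830, -0.1053, 0.2666)

(4.0830, -0.1053, 0.2666)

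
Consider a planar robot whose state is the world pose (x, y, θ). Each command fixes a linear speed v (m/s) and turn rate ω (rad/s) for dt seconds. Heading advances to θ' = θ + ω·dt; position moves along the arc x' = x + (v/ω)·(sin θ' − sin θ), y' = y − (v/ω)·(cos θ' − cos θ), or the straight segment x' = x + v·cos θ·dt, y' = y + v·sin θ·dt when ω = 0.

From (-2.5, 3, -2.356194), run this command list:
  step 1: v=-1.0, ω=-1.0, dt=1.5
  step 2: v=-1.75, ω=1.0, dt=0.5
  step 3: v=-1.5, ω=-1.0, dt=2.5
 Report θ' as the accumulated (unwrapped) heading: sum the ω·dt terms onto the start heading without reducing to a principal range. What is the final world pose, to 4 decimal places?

(-0.0617, -0.1707, -5.8562)

step 1: θ'=-3.8562 (R=1.0000) → pose (-1.1376, 3.0482, -3.8562)
step 2: θ'=-3.3562 (R=-1.7500) → pose (-0.3634, 2.6603, -3.3562)
step 3: θ'=-5.8562 (R=1.5000) → pose (-0.0617, -0.1707, -5.8562)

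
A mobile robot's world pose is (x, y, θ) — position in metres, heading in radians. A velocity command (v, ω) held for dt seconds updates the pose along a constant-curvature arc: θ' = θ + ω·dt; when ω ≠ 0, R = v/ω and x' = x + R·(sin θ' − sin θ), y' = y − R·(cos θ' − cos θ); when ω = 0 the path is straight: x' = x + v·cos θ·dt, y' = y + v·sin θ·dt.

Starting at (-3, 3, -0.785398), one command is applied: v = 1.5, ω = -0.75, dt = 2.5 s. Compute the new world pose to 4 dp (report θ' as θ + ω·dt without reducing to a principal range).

θ' = -0.7854 + -0.75·2.5 = -2.6604
R = v/ω = 1.5/-0.75 = -2.0000
x' = -3 + -2.0000·(sin -2.6604 − sin -0.7854) = -3.4885
y' = 3 − -2.0000·(cos -2.6604 − cos -0.7854) = -0.1871

(-3.4885, -0.1871, -2.6604)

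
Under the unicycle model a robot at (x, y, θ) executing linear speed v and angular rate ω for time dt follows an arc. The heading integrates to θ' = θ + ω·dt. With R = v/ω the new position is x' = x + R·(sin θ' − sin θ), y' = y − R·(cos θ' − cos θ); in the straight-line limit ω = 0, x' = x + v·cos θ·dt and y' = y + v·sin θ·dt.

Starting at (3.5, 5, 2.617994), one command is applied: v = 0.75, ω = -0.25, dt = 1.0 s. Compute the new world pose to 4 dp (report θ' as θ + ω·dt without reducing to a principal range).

(2.9039, 5.4519, 2.3680)

θ' = 2.6180 + -0.25·1.0 = 2.3680
R = v/ω = 0.75/-0.25 = -3.0000
x' = 3.5 + -3.0000·(sin 2.3680 − sin 2.6180) = 2.9039
y' = 5 − -3.0000·(cos 2.3680 − cos 2.6180) = 5.4519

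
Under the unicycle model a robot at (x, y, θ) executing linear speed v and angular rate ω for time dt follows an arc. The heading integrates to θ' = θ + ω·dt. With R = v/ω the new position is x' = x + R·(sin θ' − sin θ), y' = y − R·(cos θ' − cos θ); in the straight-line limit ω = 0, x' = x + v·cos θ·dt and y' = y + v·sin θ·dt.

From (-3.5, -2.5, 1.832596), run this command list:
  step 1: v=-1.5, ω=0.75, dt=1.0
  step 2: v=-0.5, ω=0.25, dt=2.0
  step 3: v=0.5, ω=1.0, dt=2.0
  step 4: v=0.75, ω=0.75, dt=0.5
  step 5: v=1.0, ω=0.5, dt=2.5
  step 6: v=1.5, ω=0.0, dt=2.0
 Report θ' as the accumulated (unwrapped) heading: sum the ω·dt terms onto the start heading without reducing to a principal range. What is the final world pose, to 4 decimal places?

step 1: θ'=2.5826 (R=-2.0000) → pose (-2.6288, -3.6779, 2.5826)
step 2: θ'=3.0826 (R=-2.0000) → pose (-1.6861, -3.9789, 3.0826)
step 3: θ'=5.0826 (R=0.5000) → pose (-2.1817, -4.6589, 5.0826)
step 4: θ'=5.4576 (R=1.0000) → pose (-1.9844, -4.9752, 5.4576)
step 5: θ'=6.7076 (R=2.0000) → pose (0.3091, -5.4415, 6.7076)
step 6: θ'=6.7076 (straight) → pose (3.0429, -4.2062, 6.7076)

(3.0429, -4.2062, 6.7076)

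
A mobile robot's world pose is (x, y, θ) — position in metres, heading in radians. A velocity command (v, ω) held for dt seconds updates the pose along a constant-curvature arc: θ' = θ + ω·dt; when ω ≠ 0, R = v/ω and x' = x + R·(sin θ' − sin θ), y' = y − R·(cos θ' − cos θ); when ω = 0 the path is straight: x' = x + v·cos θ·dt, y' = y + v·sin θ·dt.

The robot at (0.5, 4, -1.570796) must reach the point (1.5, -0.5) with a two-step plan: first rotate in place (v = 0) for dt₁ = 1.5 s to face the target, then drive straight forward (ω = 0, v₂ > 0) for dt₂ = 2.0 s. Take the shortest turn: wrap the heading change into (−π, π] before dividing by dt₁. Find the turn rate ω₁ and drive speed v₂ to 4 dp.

heading to target = atan2(-0.5−4, 1.5−0.5) = -1.3521
Δθ = wrap(-1.3521 − -1.5708) = 0.2187; ω₁ = Δθ/dt₁ = 0.1458
distance = √((1.5−0.5)² + (-0.5−4)²) = 4.6098; v₂ = distance/dt₂ = 2.3049

ω₁ = 0.1458, v₂ = 2.3049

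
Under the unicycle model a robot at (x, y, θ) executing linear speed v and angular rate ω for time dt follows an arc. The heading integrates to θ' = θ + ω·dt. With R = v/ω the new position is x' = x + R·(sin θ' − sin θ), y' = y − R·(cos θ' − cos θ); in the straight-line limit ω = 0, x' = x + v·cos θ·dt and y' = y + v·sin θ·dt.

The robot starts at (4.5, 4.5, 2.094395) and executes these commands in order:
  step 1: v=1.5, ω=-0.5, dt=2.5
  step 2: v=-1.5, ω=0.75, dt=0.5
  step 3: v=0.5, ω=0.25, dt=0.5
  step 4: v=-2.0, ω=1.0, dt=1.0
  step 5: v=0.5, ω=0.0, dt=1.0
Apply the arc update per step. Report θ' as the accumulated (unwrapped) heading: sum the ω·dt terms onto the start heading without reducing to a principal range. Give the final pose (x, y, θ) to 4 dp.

(4.7127, 6.1034, 2.3444)

step 1: θ'=0.8444 (R=-3.0000) → pose (4.8554, 7.9926, 0.8444)
step 2: θ'=1.2194 (R=-2.0000) → pose (4.4727, 7.3526, 1.2194)
step 3: θ'=1.3444 (R=2.0000) → pose (4.5439, 7.5921, 1.3444)
step 4: θ'=2.3444 (R=-2.0000) → pose (5.0621, 5.7457, 2.3444)
step 5: θ'=2.3444 (straight) → pose (4.7127, 6.1034, 2.3444)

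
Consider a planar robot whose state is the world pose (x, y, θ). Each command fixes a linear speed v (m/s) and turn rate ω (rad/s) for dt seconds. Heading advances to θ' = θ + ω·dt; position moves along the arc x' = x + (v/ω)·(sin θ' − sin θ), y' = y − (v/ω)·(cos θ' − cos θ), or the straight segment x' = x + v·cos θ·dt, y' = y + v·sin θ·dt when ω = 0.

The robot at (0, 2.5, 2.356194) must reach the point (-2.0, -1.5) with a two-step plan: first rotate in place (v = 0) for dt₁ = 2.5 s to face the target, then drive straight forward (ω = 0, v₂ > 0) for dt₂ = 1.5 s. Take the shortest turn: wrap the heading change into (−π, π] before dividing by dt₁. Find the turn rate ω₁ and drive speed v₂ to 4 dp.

ω₁ = 0.7570, v₂ = 2.9814

heading to target = atan2(-1.5−2.5, -2−0) = -2.0344
Δθ = wrap(-2.0344 − 2.3562) = 1.8925; ω₁ = Δθ/dt₁ = 0.7570
distance = √((-2−0)² + (-1.5−2.5)²) = 4.4721; v₂ = distance/dt₂ = 2.9814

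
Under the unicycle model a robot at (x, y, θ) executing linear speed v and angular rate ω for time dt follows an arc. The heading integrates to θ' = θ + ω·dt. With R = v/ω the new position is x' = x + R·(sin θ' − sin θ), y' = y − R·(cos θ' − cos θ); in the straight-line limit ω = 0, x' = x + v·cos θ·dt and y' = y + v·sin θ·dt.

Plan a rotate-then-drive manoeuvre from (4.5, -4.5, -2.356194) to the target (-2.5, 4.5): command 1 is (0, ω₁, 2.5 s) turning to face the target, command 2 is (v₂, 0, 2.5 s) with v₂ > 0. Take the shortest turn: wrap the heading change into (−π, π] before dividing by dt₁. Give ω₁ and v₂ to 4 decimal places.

ω₁ = -0.6781, v₂ = 4.5607

heading to target = atan2(4.5−-4.5, -2.5−4.5) = 2.2318
Δθ = wrap(2.2318 − -2.3562) = -1.6952; ω₁ = Δθ/dt₁ = -0.6781
distance = √((-2.5−4.5)² + (4.5−-4.5)²) = 11.4018; v₂ = distance/dt₂ = 4.5607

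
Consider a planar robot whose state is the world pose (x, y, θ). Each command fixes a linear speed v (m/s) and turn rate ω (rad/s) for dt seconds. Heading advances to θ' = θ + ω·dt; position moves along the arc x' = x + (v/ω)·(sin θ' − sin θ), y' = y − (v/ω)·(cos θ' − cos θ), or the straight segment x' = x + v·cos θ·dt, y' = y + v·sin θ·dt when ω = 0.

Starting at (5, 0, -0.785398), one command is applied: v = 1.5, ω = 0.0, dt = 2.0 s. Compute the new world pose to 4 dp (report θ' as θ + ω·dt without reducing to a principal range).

(7.1213, -2.1213, -0.7854)

θ' = -0.7854 + 0.0·2.0 = -0.7854
ω = 0 → straight: x' = 5 + 1.5·cos(-0.7854)·2.0 = 7.1213
y' = 0 + 1.5·sin(-0.7854)·2.0 = -2.1213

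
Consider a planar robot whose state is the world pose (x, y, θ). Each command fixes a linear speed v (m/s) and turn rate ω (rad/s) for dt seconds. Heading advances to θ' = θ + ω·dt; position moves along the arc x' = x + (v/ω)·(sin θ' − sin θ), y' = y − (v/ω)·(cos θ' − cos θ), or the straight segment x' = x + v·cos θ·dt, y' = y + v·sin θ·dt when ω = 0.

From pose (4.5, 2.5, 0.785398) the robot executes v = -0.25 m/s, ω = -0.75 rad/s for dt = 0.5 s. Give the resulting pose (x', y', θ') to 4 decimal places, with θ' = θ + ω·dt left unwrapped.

θ' = 0.7854 + -0.75·0.5 = 0.4104
R = v/ω = -0.25/-0.75 = 0.3333
x' = 4.5 + 0.3333·(sin 0.4104 − sin 0.7854) = 4.3973
y' = 2.5 − 0.3333·(cos 0.4104 − cos 0.7854) = 2.4300

(4.3973, 2.4300, 0.4104)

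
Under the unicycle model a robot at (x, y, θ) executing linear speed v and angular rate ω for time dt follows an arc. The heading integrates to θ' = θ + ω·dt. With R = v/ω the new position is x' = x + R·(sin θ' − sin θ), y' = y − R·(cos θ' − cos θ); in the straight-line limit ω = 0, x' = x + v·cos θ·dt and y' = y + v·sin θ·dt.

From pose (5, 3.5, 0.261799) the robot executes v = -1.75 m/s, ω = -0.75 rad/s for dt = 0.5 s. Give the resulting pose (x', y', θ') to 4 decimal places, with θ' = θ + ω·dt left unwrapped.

θ' = 0.2618 + -0.75·0.5 = -0.1132
R = v/ω = -1.75/-0.75 = 2.3333
x' = 5 + 2.3333·(sin -0.1132 − sin 0.2618) = 4.1325
y' = 3.5 − 2.3333·(cos -0.1132 − cos 0.2618) = 3.4354

(4.1325, 3.4354, -0.1132)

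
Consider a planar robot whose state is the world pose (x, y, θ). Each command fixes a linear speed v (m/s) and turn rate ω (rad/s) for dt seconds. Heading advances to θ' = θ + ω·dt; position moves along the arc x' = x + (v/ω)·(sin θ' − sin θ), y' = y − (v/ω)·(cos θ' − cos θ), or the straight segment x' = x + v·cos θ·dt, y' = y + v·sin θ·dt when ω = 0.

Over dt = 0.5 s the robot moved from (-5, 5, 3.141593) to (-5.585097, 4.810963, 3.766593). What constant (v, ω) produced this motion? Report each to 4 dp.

Δθ = 3.766593 − 3.141593 = 0.625000
ω = Δθ/dt = 0.625000/0.5 = 1.2500
R = Δx/(sin θ' − sin θ) = 1.0000
v = R·ω = 1.0000·1.2500 = 1.2500

v = 1.2500, ω = 1.2500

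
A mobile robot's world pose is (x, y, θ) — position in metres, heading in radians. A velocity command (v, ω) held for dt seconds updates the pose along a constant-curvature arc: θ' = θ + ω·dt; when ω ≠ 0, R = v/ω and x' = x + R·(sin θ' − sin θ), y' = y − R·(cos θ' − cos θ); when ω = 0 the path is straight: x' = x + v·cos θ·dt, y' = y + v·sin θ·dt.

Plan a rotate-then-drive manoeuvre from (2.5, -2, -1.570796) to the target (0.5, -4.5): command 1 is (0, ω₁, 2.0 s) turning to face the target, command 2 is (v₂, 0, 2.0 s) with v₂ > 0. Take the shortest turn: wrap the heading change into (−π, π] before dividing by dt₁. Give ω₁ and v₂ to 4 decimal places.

ω₁ = -0.3374, v₂ = 1.6008

heading to target = atan2(-4.5−-2, 0.5−2.5) = -2.2455
Δθ = wrap(-2.2455 − -1.5708) = -0.6747; ω₁ = Δθ/dt₁ = -0.3374
distance = √((0.5−2.5)² + (-4.5−-2)²) = 3.2016; v₂ = distance/dt₂ = 1.6008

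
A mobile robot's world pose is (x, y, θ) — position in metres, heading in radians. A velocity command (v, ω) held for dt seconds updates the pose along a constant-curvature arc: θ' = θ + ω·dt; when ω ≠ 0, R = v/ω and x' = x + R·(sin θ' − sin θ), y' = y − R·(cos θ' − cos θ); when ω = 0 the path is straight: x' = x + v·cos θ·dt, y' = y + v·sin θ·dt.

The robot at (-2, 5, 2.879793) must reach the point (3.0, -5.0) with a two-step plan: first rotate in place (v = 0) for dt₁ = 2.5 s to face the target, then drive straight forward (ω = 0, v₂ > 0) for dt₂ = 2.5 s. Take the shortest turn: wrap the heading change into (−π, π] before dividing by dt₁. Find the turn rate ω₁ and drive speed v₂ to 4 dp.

ω₁ = 0.9185, v₂ = 4.4721

heading to target = atan2(-5−5, 3−-2) = -1.1071
Δθ = wrap(-1.1071 − 2.8798) = 2.2962; ω₁ = Δθ/dt₁ = 0.9185
distance = √((3−-2)² + (-5−5)²) = 11.1803; v₂ = distance/dt₂ = 4.4721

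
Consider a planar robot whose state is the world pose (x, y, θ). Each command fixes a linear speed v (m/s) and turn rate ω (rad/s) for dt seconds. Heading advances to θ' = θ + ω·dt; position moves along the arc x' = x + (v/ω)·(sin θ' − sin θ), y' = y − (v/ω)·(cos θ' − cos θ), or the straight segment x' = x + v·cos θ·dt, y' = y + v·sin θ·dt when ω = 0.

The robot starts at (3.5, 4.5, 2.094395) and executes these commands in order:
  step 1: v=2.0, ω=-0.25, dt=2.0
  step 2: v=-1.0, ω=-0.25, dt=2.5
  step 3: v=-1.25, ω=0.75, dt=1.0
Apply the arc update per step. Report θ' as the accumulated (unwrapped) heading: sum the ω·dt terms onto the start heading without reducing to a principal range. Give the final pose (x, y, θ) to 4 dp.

(1.4557, 4.7639, 1.7194)

step 1: θ'=1.5944 (R=-8.0000) → pose (2.4304, 8.3112, 1.5944)
step 2: θ'=0.9694 (R=4.0000) → pose (1.7297, 5.9536, 0.9694)
step 3: θ'=1.7194 (R=-1.6667) → pose (1.4557, 4.7639, 1.7194)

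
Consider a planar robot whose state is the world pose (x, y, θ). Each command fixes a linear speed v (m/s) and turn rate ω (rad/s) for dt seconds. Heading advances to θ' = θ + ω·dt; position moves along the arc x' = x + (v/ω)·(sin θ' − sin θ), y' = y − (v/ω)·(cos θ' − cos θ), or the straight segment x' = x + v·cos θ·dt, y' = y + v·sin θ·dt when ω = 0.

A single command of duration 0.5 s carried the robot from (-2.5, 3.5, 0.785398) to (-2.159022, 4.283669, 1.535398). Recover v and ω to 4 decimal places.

Δθ = 1.535398 − 0.785398 = 0.750000
ω = Δθ/dt = 0.750000/0.5 = 1.5000
R = −Δy/(cos θ' − cos θ) = 1.1667
v = R·ω = 1.1667·1.5000 = 1.7500

v = 1.7500, ω = 1.5000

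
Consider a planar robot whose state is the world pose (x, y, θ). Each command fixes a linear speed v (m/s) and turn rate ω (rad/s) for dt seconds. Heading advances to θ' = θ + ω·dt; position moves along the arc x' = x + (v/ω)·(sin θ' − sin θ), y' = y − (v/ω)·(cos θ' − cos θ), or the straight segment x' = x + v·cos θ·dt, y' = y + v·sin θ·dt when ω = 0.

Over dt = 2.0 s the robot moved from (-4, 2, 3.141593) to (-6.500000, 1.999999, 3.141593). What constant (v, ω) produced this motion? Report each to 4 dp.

Δθ = 3.141593 − 3.141593 = 0.000000
ω = Δθ/dt = 0.000000/2.0 = 0.0000
ω = 0 → v = (Δx·cos θ + Δy·sin θ)/dt = 1.2500

v = 1.2500, ω = 0.0000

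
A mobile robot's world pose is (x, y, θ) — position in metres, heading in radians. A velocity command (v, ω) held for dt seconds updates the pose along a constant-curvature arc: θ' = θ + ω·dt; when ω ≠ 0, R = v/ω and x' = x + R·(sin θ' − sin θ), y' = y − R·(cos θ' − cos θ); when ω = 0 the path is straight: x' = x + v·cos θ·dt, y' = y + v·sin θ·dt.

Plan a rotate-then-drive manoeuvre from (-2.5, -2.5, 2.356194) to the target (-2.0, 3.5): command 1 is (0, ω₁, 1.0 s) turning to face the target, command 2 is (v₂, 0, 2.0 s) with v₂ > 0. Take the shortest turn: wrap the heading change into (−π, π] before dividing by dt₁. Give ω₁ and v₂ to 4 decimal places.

ω₁ = -0.8685, v₂ = 3.0104

heading to target = atan2(3.5−-2.5, -2−-2.5) = 1.4877
Δθ = wrap(1.4877 − 2.3562) = -0.8685; ω₁ = Δθ/dt₁ = -0.8685
distance = √((-2−-2.5)² + (3.5−-2.5)²) = 6.0208; v₂ = distance/dt₂ = 3.0104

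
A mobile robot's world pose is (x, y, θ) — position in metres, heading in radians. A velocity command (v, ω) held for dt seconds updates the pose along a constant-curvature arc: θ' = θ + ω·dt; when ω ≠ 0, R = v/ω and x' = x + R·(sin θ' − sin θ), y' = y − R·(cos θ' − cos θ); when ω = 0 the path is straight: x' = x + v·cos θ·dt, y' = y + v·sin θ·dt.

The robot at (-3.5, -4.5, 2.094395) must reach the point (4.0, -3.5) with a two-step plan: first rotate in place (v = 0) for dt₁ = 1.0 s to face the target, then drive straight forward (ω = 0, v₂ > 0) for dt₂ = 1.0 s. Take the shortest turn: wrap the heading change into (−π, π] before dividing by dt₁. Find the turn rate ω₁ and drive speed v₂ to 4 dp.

heading to target = atan2(-3.5−-4.5, 4−-3.5) = 0.1326
Δθ = wrap(0.1326 − 2.0944) = -1.9618; ω₁ = Δθ/dt₁ = -1.9618
distance = √((4−-3.5)² + (-3.5−-4.5)²) = 7.5664; v₂ = distance/dt₂ = 7.5664

ω₁ = -1.9618, v₂ = 7.5664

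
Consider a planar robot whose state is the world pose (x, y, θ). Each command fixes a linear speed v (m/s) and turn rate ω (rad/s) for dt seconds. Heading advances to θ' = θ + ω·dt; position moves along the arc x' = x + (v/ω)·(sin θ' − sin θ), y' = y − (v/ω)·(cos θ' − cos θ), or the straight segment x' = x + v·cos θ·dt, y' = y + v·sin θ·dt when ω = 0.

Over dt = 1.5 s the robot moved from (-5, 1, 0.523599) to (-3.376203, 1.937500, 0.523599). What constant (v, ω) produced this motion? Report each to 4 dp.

v = 1.2500, ω = 0.0000

Δθ = 0.523599 − 0.523599 = 0.000000
ω = Δθ/dt = 0.000000/1.5 = 0.0000
ω = 0 → v = (Δx·cos θ + Δy·sin θ)/dt = 1.2500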